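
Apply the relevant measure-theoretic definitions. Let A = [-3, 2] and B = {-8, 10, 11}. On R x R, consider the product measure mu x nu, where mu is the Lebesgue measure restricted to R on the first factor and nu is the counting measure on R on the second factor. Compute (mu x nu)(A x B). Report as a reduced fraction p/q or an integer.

For a measurable rectangle A x B, the product measure satisfies
  (mu x nu)(A x B) = mu(A) * nu(B).
  mu(A) = 5.
  nu(B) = 3.
  (mu x nu)(A x B) = 5 * 3 = 15.

15


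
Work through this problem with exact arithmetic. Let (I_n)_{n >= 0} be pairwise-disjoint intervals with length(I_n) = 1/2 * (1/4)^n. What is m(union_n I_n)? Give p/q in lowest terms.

By countable additivity of the Lebesgue measure on pairwise disjoint measurable sets,
  m(union_{n >= 0} I_n) = sum_{n >= 0} m(I_n) = sum_{n >= 0} a * r^n,
  with a = 1/2 and r = 1/4.
Since 0 < r = 1/4 < 1, the geometric series converges:
  sum_{n >= 0} a * r^n = a / (1 - r).
  = 1/2 / (1 - 1/4)
  = 1/2 / (3/4)
  = 2/3.

2/3


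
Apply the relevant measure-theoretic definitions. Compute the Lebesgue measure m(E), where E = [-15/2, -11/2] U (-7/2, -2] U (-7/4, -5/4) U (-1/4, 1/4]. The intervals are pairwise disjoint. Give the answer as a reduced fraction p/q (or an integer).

For pairwise disjoint intervals, m(union_i I_i) = sum_i m(I_i),
and m is invariant under swapping open/closed endpoints (single points have measure 0).
So m(E) = sum_i (b_i - a_i).
  I_1 has length -11/2 - (-15/2) = 2.
  I_2 has length -2 - (-7/2) = 3/2.
  I_3 has length -5/4 - (-7/4) = 1/2.
  I_4 has length 1/4 - (-1/4) = 1/2.
Summing:
  m(E) = 2 + 3/2 + 1/2 + 1/2 = 9/2.

9/2


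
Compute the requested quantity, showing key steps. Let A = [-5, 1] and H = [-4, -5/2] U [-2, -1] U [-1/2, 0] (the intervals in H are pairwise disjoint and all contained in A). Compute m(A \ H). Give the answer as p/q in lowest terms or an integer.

The ambient interval has length m(A) = 1 - (-5) = 6.
Since the holes are disjoint and sit inside A, by finite additivity
  m(H) = sum_i (b_i - a_i), and m(A \ H) = m(A) - m(H).
Computing the hole measures:
  m(H_1) = -5/2 - (-4) = 3/2.
  m(H_2) = -1 - (-2) = 1.
  m(H_3) = 0 - (-1/2) = 1/2.
Summed: m(H) = 3/2 + 1 + 1/2 = 3.
So m(A \ H) = 6 - 3 = 3.

3


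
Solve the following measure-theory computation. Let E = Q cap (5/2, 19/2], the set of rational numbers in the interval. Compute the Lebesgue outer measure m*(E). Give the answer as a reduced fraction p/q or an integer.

The set Q cap (5/2, 19/2] is countable (a subset of the countable set Q). Lebesgue outer measure of any countable set is 0: each singleton {q} has m*({q}) = 0, and by countable subadditivity m*(union_k {q_k}) <= sum_k m*({q_k}) = sum_k 0 = 0. The reverse inequality m*(E) >= 0 is automatic. So m*(Q cap (5/2, 19/2]) = 0.

0


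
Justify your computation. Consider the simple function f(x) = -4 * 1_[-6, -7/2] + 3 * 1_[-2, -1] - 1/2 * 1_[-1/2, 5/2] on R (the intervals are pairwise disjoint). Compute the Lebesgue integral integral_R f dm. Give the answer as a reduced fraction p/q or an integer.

For a simple function f = sum_i c_i * 1_{A_i} with disjoint A_i,
  integral f dm = sum_i c_i * m(A_i).
Lengths of the A_i:
  m(A_1) = -7/2 - (-6) = 5/2.
  m(A_2) = -1 - (-2) = 1.
  m(A_3) = 5/2 - (-1/2) = 3.
Contributions c_i * m(A_i):
  (-4) * (5/2) = -10.
  (3) * (1) = 3.
  (-1/2) * (3) = -3/2.
Total: -10 + 3 - 3/2 = -17/2.

-17/2


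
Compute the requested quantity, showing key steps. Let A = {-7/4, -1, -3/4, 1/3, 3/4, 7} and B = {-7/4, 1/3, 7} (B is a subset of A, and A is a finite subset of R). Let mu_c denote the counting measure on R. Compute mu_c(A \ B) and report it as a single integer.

Counting measure assigns mu_c(E) = |E| (number of elements) when E is finite. For B subset A, A \ B is the set of elements of A not in B, so |A \ B| = |A| - |B|.
|A| = 6, |B| = 3, so mu_c(A \ B) = 6 - 3 = 3.

3


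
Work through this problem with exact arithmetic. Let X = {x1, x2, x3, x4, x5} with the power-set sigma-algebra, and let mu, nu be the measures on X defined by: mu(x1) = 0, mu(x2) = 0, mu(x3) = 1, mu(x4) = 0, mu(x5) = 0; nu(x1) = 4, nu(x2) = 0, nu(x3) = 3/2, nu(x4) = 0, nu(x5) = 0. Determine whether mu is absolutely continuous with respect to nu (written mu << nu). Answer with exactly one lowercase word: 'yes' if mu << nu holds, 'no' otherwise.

mu << nu means: every nu-null measurable set is also mu-null; equivalently, for every atom x, if nu({x}) = 0 then mu({x}) = 0.
Checking each atom:
  x1: nu = 4 > 0 -> no constraint.
  x2: nu = 0, mu = 0 -> consistent with mu << nu.
  x3: nu = 3/2 > 0 -> no constraint.
  x4: nu = 0, mu = 0 -> consistent with mu << nu.
  x5: nu = 0, mu = 0 -> consistent with mu << nu.
No atom violates the condition. Therefore mu << nu.

yes


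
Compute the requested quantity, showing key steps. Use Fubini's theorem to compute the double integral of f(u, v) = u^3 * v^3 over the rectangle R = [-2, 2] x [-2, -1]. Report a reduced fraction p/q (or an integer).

f(u, v) is a tensor product of a function of u and a function of v, and both factors are bounded continuous (hence Lebesgue integrable) on the rectangle, so Fubini's theorem applies:
  integral_R f d(m x m) = (integral_a1^b1 u^3 du) * (integral_a2^b2 v^3 dv).
Inner integral in u: integral_{-2}^{2} u^3 du = (2^4 - (-2)^4)/4
  = 0.
Inner integral in v: integral_{-2}^{-1} v^3 dv = ((-1)^4 - (-2)^4)/4
  = -15/4.
Product: (0) * (-15/4) = 0.

0


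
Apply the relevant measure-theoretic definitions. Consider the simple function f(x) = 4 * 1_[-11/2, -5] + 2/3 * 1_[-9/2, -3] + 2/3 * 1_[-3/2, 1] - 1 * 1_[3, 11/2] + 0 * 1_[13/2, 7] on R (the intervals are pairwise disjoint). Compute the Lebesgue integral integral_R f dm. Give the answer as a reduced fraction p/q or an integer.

For a simple function f = sum_i c_i * 1_{A_i} with disjoint A_i,
  integral f dm = sum_i c_i * m(A_i).
Lengths of the A_i:
  m(A_1) = -5 - (-11/2) = 1/2.
  m(A_2) = -3 - (-9/2) = 3/2.
  m(A_3) = 1 - (-3/2) = 5/2.
  m(A_4) = 11/2 - 3 = 5/2.
  m(A_5) = 7 - 13/2 = 1/2.
Contributions c_i * m(A_i):
  (4) * (1/2) = 2.
  (2/3) * (3/2) = 1.
  (2/3) * (5/2) = 5/3.
  (-1) * (5/2) = -5/2.
  (0) * (1/2) = 0.
Total: 2 + 1 + 5/3 - 5/2 + 0 = 13/6.

13/6


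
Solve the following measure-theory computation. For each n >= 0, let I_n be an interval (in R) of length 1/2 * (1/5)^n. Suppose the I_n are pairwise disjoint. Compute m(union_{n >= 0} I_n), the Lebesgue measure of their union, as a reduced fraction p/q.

By countable additivity of the Lebesgue measure on pairwise disjoint measurable sets,
  m(union_{n >= 0} I_n) = sum_{n >= 0} m(I_n) = sum_{n >= 0} a * r^n,
  with a = 1/2 and r = 1/5.
Since 0 < r = 1/5 < 1, the geometric series converges:
  sum_{n >= 0} a * r^n = a / (1 - r).
  = 1/2 / (1 - 1/5)
  = 1/2 / (4/5)
  = 5/8.

5/8


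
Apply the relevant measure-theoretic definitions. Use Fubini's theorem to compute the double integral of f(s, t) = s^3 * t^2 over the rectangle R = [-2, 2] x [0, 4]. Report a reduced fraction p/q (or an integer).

f(s, t) is a tensor product of a function of s and a function of t, and both factors are bounded continuous (hence Lebesgue integrable) on the rectangle, so Fubini's theorem applies:
  integral_R f d(m x m) = (integral_a1^b1 s^3 ds) * (integral_a2^b2 t^2 dt).
Inner integral in s: integral_{-2}^{2} s^3 ds = (2^4 - (-2)^4)/4
  = 0.
Inner integral in t: integral_{0}^{4} t^2 dt = (4^3 - 0^3)/3
  = 64/3.
Product: (0) * (64/3) = 0.

0


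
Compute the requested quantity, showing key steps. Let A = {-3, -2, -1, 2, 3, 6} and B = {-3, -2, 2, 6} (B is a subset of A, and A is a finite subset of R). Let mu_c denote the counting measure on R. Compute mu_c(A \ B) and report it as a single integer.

Counting measure assigns mu_c(E) = |E| (number of elements) when E is finite. For B subset A, A \ B is the set of elements of A not in B, so |A \ B| = |A| - |B|.
|A| = 6, |B| = 4, so mu_c(A \ B) = 6 - 4 = 2.

2


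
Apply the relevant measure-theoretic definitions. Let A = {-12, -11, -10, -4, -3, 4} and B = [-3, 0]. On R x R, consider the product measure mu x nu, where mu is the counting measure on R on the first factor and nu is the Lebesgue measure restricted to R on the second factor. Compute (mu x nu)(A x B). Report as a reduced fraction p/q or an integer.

For a measurable rectangle A x B, the product measure satisfies
  (mu x nu)(A x B) = mu(A) * nu(B).
  mu(A) = 6.
  nu(B) = 3.
  (mu x nu)(A x B) = 6 * 3 = 18.

18


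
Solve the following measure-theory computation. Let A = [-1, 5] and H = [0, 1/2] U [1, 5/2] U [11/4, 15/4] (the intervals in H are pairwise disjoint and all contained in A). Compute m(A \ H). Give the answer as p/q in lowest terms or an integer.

The ambient interval has length m(A) = 5 - (-1) = 6.
Since the holes are disjoint and sit inside A, by finite additivity
  m(H) = sum_i (b_i - a_i), and m(A \ H) = m(A) - m(H).
Computing the hole measures:
  m(H_1) = 1/2 - 0 = 1/2.
  m(H_2) = 5/2 - 1 = 3/2.
  m(H_3) = 15/4 - 11/4 = 1.
Summed: m(H) = 1/2 + 3/2 + 1 = 3.
So m(A \ H) = 6 - 3 = 3.

3


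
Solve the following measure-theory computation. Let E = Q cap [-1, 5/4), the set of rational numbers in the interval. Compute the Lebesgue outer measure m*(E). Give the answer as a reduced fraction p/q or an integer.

E = Q cap [-1, 5/4) is a subset of Q, which is countable. Enumerate Q = {q_1, q_2, ...}; for any eps > 0, cover q_k by the open interval (q_k - eps/2^(k+1), q_k + eps/2^(k+1)), of length eps/2^k. The total cover length is sum_{k>=1} eps/2^k = eps. Hence m*(E) <= m*(Q) <= eps for every eps > 0, and since outer measure is non-negative, m*(E) = 0.

0


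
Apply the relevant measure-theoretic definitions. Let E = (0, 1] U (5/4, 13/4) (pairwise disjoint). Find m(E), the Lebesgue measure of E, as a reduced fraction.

For pairwise disjoint intervals, m(union_i I_i) = sum_i m(I_i),
and m is invariant under swapping open/closed endpoints (single points have measure 0).
So m(E) = sum_i (b_i - a_i).
  I_1 has length 1 - 0 = 1.
  I_2 has length 13/4 - 5/4 = 2.
Summing:
  m(E) = 1 + 2 = 3.

3


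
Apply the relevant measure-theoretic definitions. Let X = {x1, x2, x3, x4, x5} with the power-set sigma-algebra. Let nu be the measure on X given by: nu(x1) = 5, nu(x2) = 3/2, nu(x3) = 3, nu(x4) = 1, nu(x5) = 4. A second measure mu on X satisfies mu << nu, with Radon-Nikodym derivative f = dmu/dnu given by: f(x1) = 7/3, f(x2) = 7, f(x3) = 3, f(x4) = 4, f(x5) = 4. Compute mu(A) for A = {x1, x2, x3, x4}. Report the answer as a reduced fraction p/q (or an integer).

By the defining property of the Radon-Nikodym derivative, for every measurable set A,
  mu(A) = integral_A f dnu.
Since nu is a discrete measure concentrated on the atoms of X, the integral over A reduces to the sum
  mu(A) = sum_{x in A} f(x) * nu({x}).
Computing each term:
  x1: f(x1) * nu(x1) = 7/3 * 5 = 35/3.
  x2: f(x2) * nu(x2) = 7 * 3/2 = 21/2.
  x3: f(x3) * nu(x3) = 3 * 3 = 9.
  x4: f(x4) * nu(x4) = 4 * 1 = 4.
Summing: mu(A) = 35/3 + 21/2 + 9 + 4 = 211/6.

211/6


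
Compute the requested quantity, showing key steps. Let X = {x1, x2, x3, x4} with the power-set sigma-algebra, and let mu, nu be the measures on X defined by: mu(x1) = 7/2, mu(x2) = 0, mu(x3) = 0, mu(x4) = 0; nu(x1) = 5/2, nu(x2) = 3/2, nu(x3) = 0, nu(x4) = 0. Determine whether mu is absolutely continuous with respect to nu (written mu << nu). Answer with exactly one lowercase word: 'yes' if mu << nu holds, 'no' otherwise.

mu << nu means: every nu-null measurable set is also mu-null; equivalently, for every atom x, if nu({x}) = 0 then mu({x}) = 0.
Checking each atom:
  x1: nu = 5/2 > 0 -> no constraint.
  x2: nu = 3/2 > 0 -> no constraint.
  x3: nu = 0, mu = 0 -> consistent with mu << nu.
  x4: nu = 0, mu = 0 -> consistent with mu << nu.
No atom violates the condition. Therefore mu << nu.

yes


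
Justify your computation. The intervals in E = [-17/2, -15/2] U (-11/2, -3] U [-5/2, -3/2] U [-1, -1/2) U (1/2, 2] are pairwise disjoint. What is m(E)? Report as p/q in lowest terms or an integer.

For pairwise disjoint intervals, m(union_i I_i) = sum_i m(I_i),
and m is invariant under swapping open/closed endpoints (single points have measure 0).
So m(E) = sum_i (b_i - a_i).
  I_1 has length -15/2 - (-17/2) = 1.
  I_2 has length -3 - (-11/2) = 5/2.
  I_3 has length -3/2 - (-5/2) = 1.
  I_4 has length -1/2 - (-1) = 1/2.
  I_5 has length 2 - 1/2 = 3/2.
Summing:
  m(E) = 1 + 5/2 + 1 + 1/2 + 3/2 = 13/2.

13/2


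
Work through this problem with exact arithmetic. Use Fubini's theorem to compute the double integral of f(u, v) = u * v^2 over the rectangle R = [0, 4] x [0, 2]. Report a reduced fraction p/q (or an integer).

f(u, v) is a tensor product of a function of u and a function of v, and both factors are bounded continuous (hence Lebesgue integrable) on the rectangle, so Fubini's theorem applies:
  integral_R f d(m x m) = (integral_a1^b1 u du) * (integral_a2^b2 v^2 dv).
Inner integral in u: integral_{0}^{4} u du = (4^2 - 0^2)/2
  = 8.
Inner integral in v: integral_{0}^{2} v^2 dv = (2^3 - 0^3)/3
  = 8/3.
Product: (8) * (8/3) = 64/3.

64/3


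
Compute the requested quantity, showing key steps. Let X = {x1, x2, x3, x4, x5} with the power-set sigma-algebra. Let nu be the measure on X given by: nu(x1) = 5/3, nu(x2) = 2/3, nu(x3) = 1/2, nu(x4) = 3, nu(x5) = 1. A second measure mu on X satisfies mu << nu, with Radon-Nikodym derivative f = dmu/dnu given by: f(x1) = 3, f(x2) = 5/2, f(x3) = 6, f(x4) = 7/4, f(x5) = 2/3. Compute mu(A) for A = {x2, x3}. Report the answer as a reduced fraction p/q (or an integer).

By the defining property of the Radon-Nikodym derivative, for every measurable set A,
  mu(A) = integral_A f dnu.
Since nu is a discrete measure concentrated on the atoms of X, the integral over A reduces to the sum
  mu(A) = sum_{x in A} f(x) * nu({x}).
Computing each term:
  x2: f(x2) * nu(x2) = 5/2 * 2/3 = 5/3.
  x3: f(x3) * nu(x3) = 6 * 1/2 = 3.
Summing: mu(A) = 5/3 + 3 = 14/3.

14/3


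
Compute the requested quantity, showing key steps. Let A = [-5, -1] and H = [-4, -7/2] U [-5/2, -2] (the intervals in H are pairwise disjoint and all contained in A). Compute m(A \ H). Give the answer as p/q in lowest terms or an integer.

The ambient interval has length m(A) = -1 - (-5) = 4.
Since the holes are disjoint and sit inside A, by finite additivity
  m(H) = sum_i (b_i - a_i), and m(A \ H) = m(A) - m(H).
Computing the hole measures:
  m(H_1) = -7/2 - (-4) = 1/2.
  m(H_2) = -2 - (-5/2) = 1/2.
Summed: m(H) = 1/2 + 1/2 = 1.
So m(A \ H) = 4 - 1 = 3.

3


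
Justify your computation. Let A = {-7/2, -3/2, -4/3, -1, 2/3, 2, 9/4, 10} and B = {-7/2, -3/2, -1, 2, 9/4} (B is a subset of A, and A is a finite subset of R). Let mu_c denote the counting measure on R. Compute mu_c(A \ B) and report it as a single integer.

Counting measure assigns mu_c(E) = |E| (number of elements) when E is finite. For B subset A, A \ B is the set of elements of A not in B, so |A \ B| = |A| - |B|.
|A| = 8, |B| = 5, so mu_c(A \ B) = 8 - 5 = 3.

3


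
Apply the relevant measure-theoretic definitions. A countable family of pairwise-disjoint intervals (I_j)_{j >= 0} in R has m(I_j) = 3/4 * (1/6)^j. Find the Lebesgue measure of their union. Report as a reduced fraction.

By countable additivity of the Lebesgue measure on pairwise disjoint measurable sets,
  m(union_{j >= 0} I_j) = sum_{j >= 0} m(I_j) = sum_{j >= 0} a * r^j,
  with a = 3/4 and r = 1/6.
Since 0 < r = 1/6 < 1, the geometric series converges:
  sum_{j >= 0} a * r^j = a / (1 - r).
  = 3/4 / (1 - 1/6)
  = 3/4 / (5/6)
  = 9/10.

9/10


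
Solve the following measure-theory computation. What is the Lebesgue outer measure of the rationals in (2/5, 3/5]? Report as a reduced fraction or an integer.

Q cap (2/5, 3/5] is countable; list its elements as q_1, q_2, ... . Fix eps > 0 and cover the k-th point by an interval of length eps * 2^(-k). The cover has total length eps * sum_{k>=1} 2^(-k) = eps, so by definition of outer measure m*(Q cap (2/5, 3/5]) <= eps. Since eps was arbitrary and m* >= 0, the outer measure is 0.

0


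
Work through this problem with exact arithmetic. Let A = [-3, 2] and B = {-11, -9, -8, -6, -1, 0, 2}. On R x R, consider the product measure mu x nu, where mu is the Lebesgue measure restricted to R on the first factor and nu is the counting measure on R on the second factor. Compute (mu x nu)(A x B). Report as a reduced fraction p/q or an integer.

For a measurable rectangle A x B, the product measure satisfies
  (mu x nu)(A x B) = mu(A) * nu(B).
  mu(A) = 5.
  nu(B) = 7.
  (mu x nu)(A x B) = 5 * 7 = 35.

35


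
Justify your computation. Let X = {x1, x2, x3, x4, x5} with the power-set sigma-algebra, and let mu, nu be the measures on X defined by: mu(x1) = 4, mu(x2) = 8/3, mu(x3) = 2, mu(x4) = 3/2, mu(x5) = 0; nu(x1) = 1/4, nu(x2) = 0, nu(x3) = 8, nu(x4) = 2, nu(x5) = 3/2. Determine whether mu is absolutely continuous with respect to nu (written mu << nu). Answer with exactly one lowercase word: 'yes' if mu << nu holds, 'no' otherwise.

mu << nu means: every nu-null measurable set is also mu-null; equivalently, for every atom x, if nu({x}) = 0 then mu({x}) = 0.
Checking each atom:
  x1: nu = 1/4 > 0 -> no constraint.
  x2: nu = 0, mu = 8/3 > 0 -> violates mu << nu.
  x3: nu = 8 > 0 -> no constraint.
  x4: nu = 2 > 0 -> no constraint.
  x5: nu = 3/2 > 0 -> no constraint.
The atom(s) x2 violate the condition (nu = 0 but mu > 0). Therefore mu is NOT absolutely continuous w.r.t. nu.

no


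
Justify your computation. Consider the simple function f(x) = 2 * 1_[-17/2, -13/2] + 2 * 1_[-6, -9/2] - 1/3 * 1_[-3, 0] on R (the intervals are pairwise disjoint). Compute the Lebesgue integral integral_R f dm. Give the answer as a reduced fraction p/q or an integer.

For a simple function f = sum_i c_i * 1_{A_i} with disjoint A_i,
  integral f dm = sum_i c_i * m(A_i).
Lengths of the A_i:
  m(A_1) = -13/2 - (-17/2) = 2.
  m(A_2) = -9/2 - (-6) = 3/2.
  m(A_3) = 0 - (-3) = 3.
Contributions c_i * m(A_i):
  (2) * (2) = 4.
  (2) * (3/2) = 3.
  (-1/3) * (3) = -1.
Total: 4 + 3 - 1 = 6.

6


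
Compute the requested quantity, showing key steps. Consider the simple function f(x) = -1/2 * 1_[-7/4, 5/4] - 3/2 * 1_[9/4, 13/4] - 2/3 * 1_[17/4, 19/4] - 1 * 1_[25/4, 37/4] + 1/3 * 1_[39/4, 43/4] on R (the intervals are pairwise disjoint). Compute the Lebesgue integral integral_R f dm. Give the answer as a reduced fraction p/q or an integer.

For a simple function f = sum_i c_i * 1_{A_i} with disjoint A_i,
  integral f dm = sum_i c_i * m(A_i).
Lengths of the A_i:
  m(A_1) = 5/4 - (-7/4) = 3.
  m(A_2) = 13/4 - 9/4 = 1.
  m(A_3) = 19/4 - 17/4 = 1/2.
  m(A_4) = 37/4 - 25/4 = 3.
  m(A_5) = 43/4 - 39/4 = 1.
Contributions c_i * m(A_i):
  (-1/2) * (3) = -3/2.
  (-3/2) * (1) = -3/2.
  (-2/3) * (1/2) = -1/3.
  (-1) * (3) = -3.
  (1/3) * (1) = 1/3.
Total: -3/2 - 3/2 - 1/3 - 3 + 1/3 = -6.

-6


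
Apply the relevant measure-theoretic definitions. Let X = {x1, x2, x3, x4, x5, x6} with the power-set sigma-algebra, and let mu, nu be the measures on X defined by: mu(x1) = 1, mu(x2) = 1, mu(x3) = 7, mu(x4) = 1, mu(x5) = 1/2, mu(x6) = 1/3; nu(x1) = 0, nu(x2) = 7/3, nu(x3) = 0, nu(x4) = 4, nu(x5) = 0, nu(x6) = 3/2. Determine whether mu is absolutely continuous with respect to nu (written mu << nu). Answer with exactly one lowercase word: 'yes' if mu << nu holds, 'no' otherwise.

mu << nu means: every nu-null measurable set is also mu-null; equivalently, for every atom x, if nu({x}) = 0 then mu({x}) = 0.
Checking each atom:
  x1: nu = 0, mu = 1 > 0 -> violates mu << nu.
  x2: nu = 7/3 > 0 -> no constraint.
  x3: nu = 0, mu = 7 > 0 -> violates mu << nu.
  x4: nu = 4 > 0 -> no constraint.
  x5: nu = 0, mu = 1/2 > 0 -> violates mu << nu.
  x6: nu = 3/2 > 0 -> no constraint.
The atom(s) x1, x3, x5 violate the condition (nu = 0 but mu > 0). Therefore mu is NOT absolutely continuous w.r.t. nu.

no


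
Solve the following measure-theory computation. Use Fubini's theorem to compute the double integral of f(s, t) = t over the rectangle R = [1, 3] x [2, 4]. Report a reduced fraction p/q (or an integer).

f(s, t) is a tensor product of a function of s and a function of t, and both factors are bounded continuous (hence Lebesgue integrable) on the rectangle, so Fubini's theorem applies:
  integral_R f d(m x m) = (integral_a1^b1 1 ds) * (integral_a2^b2 t dt).
Inner integral in s: integral_{1}^{3} 1 ds = (3^1 - 1^1)/1
  = 2.
Inner integral in t: integral_{2}^{4} t dt = (4^2 - 2^2)/2
  = 6.
Product: (2) * (6) = 12.

12


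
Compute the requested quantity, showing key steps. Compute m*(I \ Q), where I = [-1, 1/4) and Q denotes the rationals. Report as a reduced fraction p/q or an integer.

The interval I = [-1, 1/4) has m(I) = 1/4 - (-1) = 5/4 (endpoints are measure-zero, so open/closed/half-open agree). Write I = (I cap Q) u (I \ Q). The rationals in I are countable, so m*(I cap Q) = 0 (cover each rational by intervals whose total length is arbitrarily small). By countable subadditivity m*(I) <= m*(I cap Q) + m*(I \ Q), hence m*(I \ Q) >= m(I) = 5/4. The reverse inequality m*(I \ Q) <= m*(I) = 5/4 is trivial since (I \ Q) is a subset of I. Therefore m*(I \ Q) = 5/4.

5/4


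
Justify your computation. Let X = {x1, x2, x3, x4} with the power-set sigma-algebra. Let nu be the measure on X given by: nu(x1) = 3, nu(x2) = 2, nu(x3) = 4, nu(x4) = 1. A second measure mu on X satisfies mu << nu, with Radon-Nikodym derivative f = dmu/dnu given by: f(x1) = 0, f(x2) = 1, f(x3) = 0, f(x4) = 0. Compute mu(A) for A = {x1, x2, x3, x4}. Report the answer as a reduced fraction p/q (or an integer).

By the defining property of the Radon-Nikodym derivative, for every measurable set A,
  mu(A) = integral_A f dnu.
Since nu is a discrete measure concentrated on the atoms of X, the integral over A reduces to the sum
  mu(A) = sum_{x in A} f(x) * nu({x}).
Computing each term:
  x1: f(x1) * nu(x1) = 0 * 3 = 0.
  x2: f(x2) * nu(x2) = 1 * 2 = 2.
  x3: f(x3) * nu(x3) = 0 * 4 = 0.
  x4: f(x4) * nu(x4) = 0 * 1 = 0.
Summing: mu(A) = 0 + 2 + 0 + 0 = 2.

2


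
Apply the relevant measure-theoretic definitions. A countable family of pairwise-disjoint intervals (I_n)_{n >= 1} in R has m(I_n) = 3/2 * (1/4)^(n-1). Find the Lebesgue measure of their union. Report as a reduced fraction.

By countable additivity of the Lebesgue measure on pairwise disjoint measurable sets,
  m(union_{n >= 1} I_n) = sum_{n >= 1} m(I_n) = sum_{n >= 1} a * r^(n-1),
  with a = 3/2 and r = 1/4.
Since 0 < r = 1/4 < 1, the geometric series converges:
  sum_{n >= 1} a * r^(n-1) = a / (1 - r).
  = 3/2 / (1 - 1/4)
  = 3/2 / (3/4)
  = 2.

2


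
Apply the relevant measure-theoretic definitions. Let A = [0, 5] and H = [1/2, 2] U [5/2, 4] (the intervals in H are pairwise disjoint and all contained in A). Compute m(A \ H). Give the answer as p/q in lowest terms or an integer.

The ambient interval has length m(A) = 5 - 0 = 5.
Since the holes are disjoint and sit inside A, by finite additivity
  m(H) = sum_i (b_i - a_i), and m(A \ H) = m(A) - m(H).
Computing the hole measures:
  m(H_1) = 2 - 1/2 = 3/2.
  m(H_2) = 4 - 5/2 = 3/2.
Summed: m(H) = 3/2 + 3/2 = 3.
So m(A \ H) = 5 - 3 = 2.

2


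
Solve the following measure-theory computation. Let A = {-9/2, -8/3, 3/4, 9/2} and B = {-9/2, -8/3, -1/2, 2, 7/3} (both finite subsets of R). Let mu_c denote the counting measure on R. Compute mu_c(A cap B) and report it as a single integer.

Counting measure on a finite set equals cardinality. mu_c(A cap B) = |A cap B| (elements appearing in both).
Enumerating the elements of A that also lie in B gives 2 element(s).
So mu_c(A cap B) = 2.

2


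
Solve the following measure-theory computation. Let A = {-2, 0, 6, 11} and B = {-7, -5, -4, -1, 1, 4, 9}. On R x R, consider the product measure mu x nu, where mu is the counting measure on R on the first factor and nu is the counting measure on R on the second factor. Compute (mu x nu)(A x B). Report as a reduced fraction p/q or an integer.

For a measurable rectangle A x B, the product measure satisfies
  (mu x nu)(A x B) = mu(A) * nu(B).
  mu(A) = 4.
  nu(B) = 7.
  (mu x nu)(A x B) = 4 * 7 = 28.

28


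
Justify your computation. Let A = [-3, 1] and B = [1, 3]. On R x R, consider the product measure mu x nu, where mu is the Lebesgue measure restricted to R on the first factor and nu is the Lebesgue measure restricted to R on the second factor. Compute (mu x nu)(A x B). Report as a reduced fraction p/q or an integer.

For a measurable rectangle A x B, the product measure satisfies
  (mu x nu)(A x B) = mu(A) * nu(B).
  mu(A) = 4.
  nu(B) = 2.
  (mu x nu)(A x B) = 4 * 2 = 8.

8


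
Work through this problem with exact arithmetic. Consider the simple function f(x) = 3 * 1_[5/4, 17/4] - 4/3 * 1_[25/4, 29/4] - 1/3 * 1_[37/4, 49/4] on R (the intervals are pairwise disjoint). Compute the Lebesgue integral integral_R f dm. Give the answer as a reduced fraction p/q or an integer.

For a simple function f = sum_i c_i * 1_{A_i} with disjoint A_i,
  integral f dm = sum_i c_i * m(A_i).
Lengths of the A_i:
  m(A_1) = 17/4 - 5/4 = 3.
  m(A_2) = 29/4 - 25/4 = 1.
  m(A_3) = 49/4 - 37/4 = 3.
Contributions c_i * m(A_i):
  (3) * (3) = 9.
  (-4/3) * (1) = -4/3.
  (-1/3) * (3) = -1.
Total: 9 - 4/3 - 1 = 20/3.

20/3


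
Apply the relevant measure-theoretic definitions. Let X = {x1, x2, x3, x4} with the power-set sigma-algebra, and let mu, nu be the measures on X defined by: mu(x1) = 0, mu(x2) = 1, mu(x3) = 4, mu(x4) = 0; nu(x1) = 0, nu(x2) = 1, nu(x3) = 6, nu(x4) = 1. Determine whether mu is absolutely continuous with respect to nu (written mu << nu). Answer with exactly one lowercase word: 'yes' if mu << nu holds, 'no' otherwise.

mu << nu means: every nu-null measurable set is also mu-null; equivalently, for every atom x, if nu({x}) = 0 then mu({x}) = 0.
Checking each atom:
  x1: nu = 0, mu = 0 -> consistent with mu << nu.
  x2: nu = 1 > 0 -> no constraint.
  x3: nu = 6 > 0 -> no constraint.
  x4: nu = 1 > 0 -> no constraint.
No atom violates the condition. Therefore mu << nu.

yes


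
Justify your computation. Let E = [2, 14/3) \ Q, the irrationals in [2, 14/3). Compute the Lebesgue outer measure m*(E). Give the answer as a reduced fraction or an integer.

The interval I = [2, 14/3) has m(I) = 14/3 - 2 = 8/3 (endpoints are measure-zero, so open/closed/half-open agree). Write I = (I cap Q) u (I \ Q). The rationals in I are countable, so m*(I cap Q) = 0 (cover each rational by intervals whose total length is arbitrarily small). By countable subadditivity m*(I) <= m*(I cap Q) + m*(I \ Q), hence m*(I \ Q) >= m(I) = 8/3. The reverse inequality m*(I \ Q) <= m*(I) = 8/3 is trivial since (I \ Q) is a subset of I. Therefore m*(I \ Q) = 8/3.

8/3


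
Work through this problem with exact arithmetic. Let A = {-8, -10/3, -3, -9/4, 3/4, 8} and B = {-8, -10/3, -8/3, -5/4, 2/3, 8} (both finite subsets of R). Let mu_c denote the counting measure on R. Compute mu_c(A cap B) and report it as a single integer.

Counting measure on a finite set equals cardinality. mu_c(A cap B) = |A cap B| (elements appearing in both).
Enumerating the elements of A that also lie in B gives 3 element(s).
So mu_c(A cap B) = 3.

3


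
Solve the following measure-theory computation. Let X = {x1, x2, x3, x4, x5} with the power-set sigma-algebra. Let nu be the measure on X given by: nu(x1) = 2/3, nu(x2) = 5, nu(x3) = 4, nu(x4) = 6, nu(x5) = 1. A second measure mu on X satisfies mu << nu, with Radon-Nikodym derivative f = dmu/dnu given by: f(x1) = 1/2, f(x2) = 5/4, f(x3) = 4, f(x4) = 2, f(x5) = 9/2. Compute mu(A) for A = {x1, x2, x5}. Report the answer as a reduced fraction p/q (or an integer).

By the defining property of the Radon-Nikodym derivative, for every measurable set A,
  mu(A) = integral_A f dnu.
Since nu is a discrete measure concentrated on the atoms of X, the integral over A reduces to the sum
  mu(A) = sum_{x in A} f(x) * nu({x}).
Computing each term:
  x1: f(x1) * nu(x1) = 1/2 * 2/3 = 1/3.
  x2: f(x2) * nu(x2) = 5/4 * 5 = 25/4.
  x5: f(x5) * nu(x5) = 9/2 * 1 = 9/2.
Summing: mu(A) = 1/3 + 25/4 + 9/2 = 133/12.

133/12


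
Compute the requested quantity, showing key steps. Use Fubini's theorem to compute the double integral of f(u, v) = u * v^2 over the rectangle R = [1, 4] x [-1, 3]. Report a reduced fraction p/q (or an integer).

f(u, v) is a tensor product of a function of u and a function of v, and both factors are bounded continuous (hence Lebesgue integrable) on the rectangle, so Fubini's theorem applies:
  integral_R f d(m x m) = (integral_a1^b1 u du) * (integral_a2^b2 v^2 dv).
Inner integral in u: integral_{1}^{4} u du = (4^2 - 1^2)/2
  = 15/2.
Inner integral in v: integral_{-1}^{3} v^2 dv = (3^3 - (-1)^3)/3
  = 28/3.
Product: (15/2) * (28/3) = 70.

70


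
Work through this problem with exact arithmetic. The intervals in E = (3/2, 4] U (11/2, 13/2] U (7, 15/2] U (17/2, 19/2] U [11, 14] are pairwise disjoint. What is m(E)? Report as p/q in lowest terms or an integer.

For pairwise disjoint intervals, m(union_i I_i) = sum_i m(I_i),
and m is invariant under swapping open/closed endpoints (single points have measure 0).
So m(E) = sum_i (b_i - a_i).
  I_1 has length 4 - 3/2 = 5/2.
  I_2 has length 13/2 - 11/2 = 1.
  I_3 has length 15/2 - 7 = 1/2.
  I_4 has length 19/2 - 17/2 = 1.
  I_5 has length 14 - 11 = 3.
Summing:
  m(E) = 5/2 + 1 + 1/2 + 1 + 3 = 8.

8


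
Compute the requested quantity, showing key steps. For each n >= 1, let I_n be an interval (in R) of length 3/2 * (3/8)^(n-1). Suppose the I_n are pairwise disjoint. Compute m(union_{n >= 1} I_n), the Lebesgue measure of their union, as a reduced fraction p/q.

By countable additivity of the Lebesgue measure on pairwise disjoint measurable sets,
  m(union_{n >= 1} I_n) = sum_{n >= 1} m(I_n) = sum_{n >= 1} a * r^(n-1),
  with a = 3/2 and r = 3/8.
Since 0 < r = 3/8 < 1, the geometric series converges:
  sum_{n >= 1} a * r^(n-1) = a / (1 - r).
  = 3/2 / (1 - 3/8)
  = 3/2 / (5/8)
  = 12/5.

12/5


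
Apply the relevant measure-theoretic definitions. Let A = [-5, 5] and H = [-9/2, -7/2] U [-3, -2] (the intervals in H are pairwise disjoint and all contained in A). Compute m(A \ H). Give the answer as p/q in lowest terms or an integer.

The ambient interval has length m(A) = 5 - (-5) = 10.
Since the holes are disjoint and sit inside A, by finite additivity
  m(H) = sum_i (b_i - a_i), and m(A \ H) = m(A) - m(H).
Computing the hole measures:
  m(H_1) = -7/2 - (-9/2) = 1.
  m(H_2) = -2 - (-3) = 1.
Summed: m(H) = 1 + 1 = 2.
So m(A \ H) = 10 - 2 = 8.

8


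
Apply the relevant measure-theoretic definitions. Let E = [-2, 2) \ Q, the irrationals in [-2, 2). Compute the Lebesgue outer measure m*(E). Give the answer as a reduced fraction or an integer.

The interval I = [-2, 2) has m(I) = 2 - (-2) = 4 (endpoints are measure-zero, so open/closed/half-open agree). Write I = (I cap Q) u (I \ Q). The rationals in I are countable, so m*(I cap Q) = 0 (cover each rational by intervals whose total length is arbitrarily small). By countable subadditivity m*(I) <= m*(I cap Q) + m*(I \ Q), hence m*(I \ Q) >= m(I) = 4. The reverse inequality m*(I \ Q) <= m*(I) = 4 is trivial since (I \ Q) is a subset of I. Therefore m*(I \ Q) = 4.

4


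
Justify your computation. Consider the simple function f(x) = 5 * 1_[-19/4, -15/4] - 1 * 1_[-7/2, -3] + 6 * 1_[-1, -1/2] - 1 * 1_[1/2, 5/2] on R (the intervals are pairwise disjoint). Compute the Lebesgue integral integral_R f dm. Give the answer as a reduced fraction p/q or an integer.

For a simple function f = sum_i c_i * 1_{A_i} with disjoint A_i,
  integral f dm = sum_i c_i * m(A_i).
Lengths of the A_i:
  m(A_1) = -15/4 - (-19/4) = 1.
  m(A_2) = -3 - (-7/2) = 1/2.
  m(A_3) = -1/2 - (-1) = 1/2.
  m(A_4) = 5/2 - 1/2 = 2.
Contributions c_i * m(A_i):
  (5) * (1) = 5.
  (-1) * (1/2) = -1/2.
  (6) * (1/2) = 3.
  (-1) * (2) = -2.
Total: 5 - 1/2 + 3 - 2 = 11/2.

11/2


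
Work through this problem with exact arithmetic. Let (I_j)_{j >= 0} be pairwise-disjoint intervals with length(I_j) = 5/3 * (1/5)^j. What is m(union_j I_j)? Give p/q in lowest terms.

By countable additivity of the Lebesgue measure on pairwise disjoint measurable sets,
  m(union_{j >= 0} I_j) = sum_{j >= 0} m(I_j) = sum_{j >= 0} a * r^j,
  with a = 5/3 and r = 1/5.
Since 0 < r = 1/5 < 1, the geometric series converges:
  sum_{j >= 0} a * r^j = a / (1 - r).
  = 5/3 / (1 - 1/5)
  = 5/3 / (4/5)
  = 25/12.

25/12


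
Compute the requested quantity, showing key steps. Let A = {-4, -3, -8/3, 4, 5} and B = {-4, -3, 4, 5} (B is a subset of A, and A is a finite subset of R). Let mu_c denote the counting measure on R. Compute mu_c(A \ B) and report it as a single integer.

Counting measure assigns mu_c(E) = |E| (number of elements) when E is finite. For B subset A, A \ B is the set of elements of A not in B, so |A \ B| = |A| - |B|.
|A| = 5, |B| = 4, so mu_c(A \ B) = 5 - 4 = 1.

1


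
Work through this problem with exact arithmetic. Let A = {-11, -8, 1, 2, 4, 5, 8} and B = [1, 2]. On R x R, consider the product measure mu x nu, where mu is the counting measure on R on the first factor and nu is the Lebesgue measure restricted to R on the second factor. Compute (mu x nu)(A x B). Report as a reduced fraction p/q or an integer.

For a measurable rectangle A x B, the product measure satisfies
  (mu x nu)(A x B) = mu(A) * nu(B).
  mu(A) = 7.
  nu(B) = 1.
  (mu x nu)(A x B) = 7 * 1 = 7.

7


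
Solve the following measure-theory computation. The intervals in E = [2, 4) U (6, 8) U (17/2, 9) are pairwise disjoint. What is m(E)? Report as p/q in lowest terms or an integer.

For pairwise disjoint intervals, m(union_i I_i) = sum_i m(I_i),
and m is invariant under swapping open/closed endpoints (single points have measure 0).
So m(E) = sum_i (b_i - a_i).
  I_1 has length 4 - 2 = 2.
  I_2 has length 8 - 6 = 2.
  I_3 has length 9 - 17/2 = 1/2.
Summing:
  m(E) = 2 + 2 + 1/2 = 9/2.

9/2


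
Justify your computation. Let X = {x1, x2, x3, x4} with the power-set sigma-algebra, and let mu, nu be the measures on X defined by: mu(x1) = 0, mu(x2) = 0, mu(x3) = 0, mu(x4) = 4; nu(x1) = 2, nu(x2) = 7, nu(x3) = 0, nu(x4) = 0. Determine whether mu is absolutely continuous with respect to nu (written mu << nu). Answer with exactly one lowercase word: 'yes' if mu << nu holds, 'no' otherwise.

mu << nu means: every nu-null measurable set is also mu-null; equivalently, for every atom x, if nu({x}) = 0 then mu({x}) = 0.
Checking each atom:
  x1: nu = 2 > 0 -> no constraint.
  x2: nu = 7 > 0 -> no constraint.
  x3: nu = 0, mu = 0 -> consistent with mu << nu.
  x4: nu = 0, mu = 4 > 0 -> violates mu << nu.
The atom(s) x4 violate the condition (nu = 0 but mu > 0). Therefore mu is NOT absolutely continuous w.r.t. nu.

no


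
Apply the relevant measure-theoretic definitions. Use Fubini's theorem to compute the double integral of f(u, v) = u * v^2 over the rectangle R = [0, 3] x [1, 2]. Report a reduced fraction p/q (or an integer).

f(u, v) is a tensor product of a function of u and a function of v, and both factors are bounded continuous (hence Lebesgue integrable) on the rectangle, so Fubini's theorem applies:
  integral_R f d(m x m) = (integral_a1^b1 u du) * (integral_a2^b2 v^2 dv).
Inner integral in u: integral_{0}^{3} u du = (3^2 - 0^2)/2
  = 9/2.
Inner integral in v: integral_{1}^{2} v^2 dv = (2^3 - 1^3)/3
  = 7/3.
Product: (9/2) * (7/3) = 21/2.

21/2


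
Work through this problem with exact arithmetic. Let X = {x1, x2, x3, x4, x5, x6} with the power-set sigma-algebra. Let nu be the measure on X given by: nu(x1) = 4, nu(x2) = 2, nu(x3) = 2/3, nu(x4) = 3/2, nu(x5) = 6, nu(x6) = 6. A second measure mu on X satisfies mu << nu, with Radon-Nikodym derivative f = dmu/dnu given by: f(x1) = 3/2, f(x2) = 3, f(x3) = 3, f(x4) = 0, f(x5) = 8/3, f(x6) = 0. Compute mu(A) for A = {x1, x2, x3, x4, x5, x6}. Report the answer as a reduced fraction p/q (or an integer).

By the defining property of the Radon-Nikodym derivative, for every measurable set A,
  mu(A) = integral_A f dnu.
Since nu is a discrete measure concentrated on the atoms of X, the integral over A reduces to the sum
  mu(A) = sum_{x in A} f(x) * nu({x}).
Computing each term:
  x1: f(x1) * nu(x1) = 3/2 * 4 = 6.
  x2: f(x2) * nu(x2) = 3 * 2 = 6.
  x3: f(x3) * nu(x3) = 3 * 2/3 = 2.
  x4: f(x4) * nu(x4) = 0 * 3/2 = 0.
  x5: f(x5) * nu(x5) = 8/3 * 6 = 16.
  x6: f(x6) * nu(x6) = 0 * 6 = 0.
Summing: mu(A) = 6 + 6 + 2 + 0 + 16 + 0 = 30.

30


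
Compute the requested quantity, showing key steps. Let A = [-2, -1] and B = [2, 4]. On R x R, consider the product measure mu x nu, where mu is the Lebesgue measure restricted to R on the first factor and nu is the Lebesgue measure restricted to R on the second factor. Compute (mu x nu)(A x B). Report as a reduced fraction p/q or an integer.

For a measurable rectangle A x B, the product measure satisfies
  (mu x nu)(A x B) = mu(A) * nu(B).
  mu(A) = 1.
  nu(B) = 2.
  (mu x nu)(A x B) = 1 * 2 = 2.

2


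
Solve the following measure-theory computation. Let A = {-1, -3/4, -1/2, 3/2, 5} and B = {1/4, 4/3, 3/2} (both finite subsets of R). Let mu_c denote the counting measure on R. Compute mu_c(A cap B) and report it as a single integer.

Counting measure on a finite set equals cardinality. mu_c(A cap B) = |A cap B| (elements appearing in both).
Enumerating the elements of A that also lie in B gives 1 element(s).
So mu_c(A cap B) = 1.

1


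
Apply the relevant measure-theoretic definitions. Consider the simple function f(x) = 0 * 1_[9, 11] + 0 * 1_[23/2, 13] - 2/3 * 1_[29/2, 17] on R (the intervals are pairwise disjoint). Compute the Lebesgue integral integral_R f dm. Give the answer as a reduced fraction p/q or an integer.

For a simple function f = sum_i c_i * 1_{A_i} with disjoint A_i,
  integral f dm = sum_i c_i * m(A_i).
Lengths of the A_i:
  m(A_1) = 11 - 9 = 2.
  m(A_2) = 13 - 23/2 = 3/2.
  m(A_3) = 17 - 29/2 = 5/2.
Contributions c_i * m(A_i):
  (0) * (2) = 0.
  (0) * (3/2) = 0.
  (-2/3) * (5/2) = -5/3.
Total: 0 + 0 - 5/3 = -5/3.

-5/3


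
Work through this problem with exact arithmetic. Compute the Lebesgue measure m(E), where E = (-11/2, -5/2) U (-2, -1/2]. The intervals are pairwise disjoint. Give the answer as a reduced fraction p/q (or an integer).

For pairwise disjoint intervals, m(union_i I_i) = sum_i m(I_i),
and m is invariant under swapping open/closed endpoints (single points have measure 0).
So m(E) = sum_i (b_i - a_i).
  I_1 has length -5/2 - (-11/2) = 3.
  I_2 has length -1/2 - (-2) = 3/2.
Summing:
  m(E) = 3 + 3/2 = 9/2.

9/2


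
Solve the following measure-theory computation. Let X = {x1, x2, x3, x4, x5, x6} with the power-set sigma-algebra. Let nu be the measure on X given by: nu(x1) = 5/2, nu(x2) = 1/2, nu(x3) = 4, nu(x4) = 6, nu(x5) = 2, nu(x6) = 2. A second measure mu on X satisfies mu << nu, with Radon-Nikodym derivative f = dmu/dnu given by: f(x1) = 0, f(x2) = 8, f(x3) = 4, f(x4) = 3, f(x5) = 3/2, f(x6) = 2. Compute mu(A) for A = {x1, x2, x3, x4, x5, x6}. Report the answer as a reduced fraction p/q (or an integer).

By the defining property of the Radon-Nikodym derivative, for every measurable set A,
  mu(A) = integral_A f dnu.
Since nu is a discrete measure concentrated on the atoms of X, the integral over A reduces to the sum
  mu(A) = sum_{x in A} f(x) * nu({x}).
Computing each term:
  x1: f(x1) * nu(x1) = 0 * 5/2 = 0.
  x2: f(x2) * nu(x2) = 8 * 1/2 = 4.
  x3: f(x3) * nu(x3) = 4 * 4 = 16.
  x4: f(x4) * nu(x4) = 3 * 6 = 18.
  x5: f(x5) * nu(x5) = 3/2 * 2 = 3.
  x6: f(x6) * nu(x6) = 2 * 2 = 4.
Summing: mu(A) = 0 + 4 + 16 + 18 + 3 + 4 = 45.

45


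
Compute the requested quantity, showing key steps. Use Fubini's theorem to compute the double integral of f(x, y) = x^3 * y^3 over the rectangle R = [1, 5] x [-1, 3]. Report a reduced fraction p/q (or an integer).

f(x, y) is a tensor product of a function of x and a function of y, and both factors are bounded continuous (hence Lebesgue integrable) on the rectangle, so Fubini's theorem applies:
  integral_R f d(m x m) = (integral_a1^b1 x^3 dx) * (integral_a2^b2 y^3 dy).
Inner integral in x: integral_{1}^{5} x^3 dx = (5^4 - 1^4)/4
  = 156.
Inner integral in y: integral_{-1}^{3} y^3 dy = (3^4 - (-1)^4)/4
  = 20.
Product: (156) * (20) = 3120.

3120
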